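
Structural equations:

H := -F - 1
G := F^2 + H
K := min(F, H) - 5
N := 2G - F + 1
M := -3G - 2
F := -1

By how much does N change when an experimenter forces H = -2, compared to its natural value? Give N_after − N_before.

-4

do(H=-2) replaces the equation H := -F - 1 with the constant H = -2.
G = F^2 + H  [with F=-1, H=-2]  = -1
N = 2G - F + 1  [with G=-1, F=-1]  = 0
Without intervention: H = -F - 1  [with F=-1]  = 0; G = F^2 + H  [with F=-1, H=0]  = 1; N = 2G - F + 1  [with G=1, F=-1]  = 4.
Change = 0 − 4 = -4.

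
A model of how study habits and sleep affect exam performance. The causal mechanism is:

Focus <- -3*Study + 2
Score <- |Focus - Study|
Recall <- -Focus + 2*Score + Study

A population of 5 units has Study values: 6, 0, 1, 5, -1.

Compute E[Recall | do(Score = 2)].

10.8

The intervention sets Score=2 in all 5 units regardless of Study. Recomputing Recall per unit gives 26, 2, 6, 22, -2; average 10.8.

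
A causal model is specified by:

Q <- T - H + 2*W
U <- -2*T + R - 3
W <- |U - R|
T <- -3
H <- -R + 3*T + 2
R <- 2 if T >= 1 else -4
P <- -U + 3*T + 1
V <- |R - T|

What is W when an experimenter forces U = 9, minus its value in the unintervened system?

10

The intervention breaks the incoming arrows to U: U <- -2*T + R - 3 no longer applies, and U = 9.
R = 2 if T >= 1 else -4  [with T=-3]  = -4
W = |U - R|  [with U=9, R=-4]  = 13
Without intervention: R = 2 if T >= 1 else -4  [with T=-3]  = -4; U = -2*T + R - 3  [with T=-3, R=-4]  = -1; W = |U - R|  [with U=-1, R=-4]  = 3.
Change = 13 − 3 = 10.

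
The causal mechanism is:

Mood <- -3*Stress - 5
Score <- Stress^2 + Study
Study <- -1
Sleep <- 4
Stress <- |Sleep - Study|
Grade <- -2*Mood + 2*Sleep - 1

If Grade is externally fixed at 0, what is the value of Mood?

do(Grade=0) replaces the equation Grade <- -2*Mood + 2*Sleep - 1 with the constant Grade = 0.
Since Mood is not a descendant of the intervened variable, it is unaffected.
Stress = |Sleep - Study|  [with Sleep=4, Study=-1]  = 5
Mood = -3*Stress - 5  [with Stress=5]  = -20

-20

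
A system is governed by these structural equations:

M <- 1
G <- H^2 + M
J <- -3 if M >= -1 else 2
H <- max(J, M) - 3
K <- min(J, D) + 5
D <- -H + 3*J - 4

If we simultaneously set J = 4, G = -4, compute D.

The joint intervention fixes J = 4, G = -4, removing each variable's own equation.
H = max(J, M) - 3  [with J=4, M=1]  = 1
D = -H + 3*J - 4  [with H=1, J=4]  = 7

7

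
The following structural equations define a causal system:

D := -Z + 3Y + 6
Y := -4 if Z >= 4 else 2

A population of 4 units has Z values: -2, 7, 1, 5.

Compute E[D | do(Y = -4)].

-8.75

The intervention sets Y=-4 in all 4 units regardless of Z. Recomputing D per unit gives -4, -13, -7, -11; average -8.75.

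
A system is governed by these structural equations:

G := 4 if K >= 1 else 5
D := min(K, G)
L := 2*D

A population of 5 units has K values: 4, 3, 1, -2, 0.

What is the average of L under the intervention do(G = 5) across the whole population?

2.4

The intervention sets G=5 in all 5 units regardless of K. Recomputing L per unit gives 8, 6, 2, -4, 0; average 2.4.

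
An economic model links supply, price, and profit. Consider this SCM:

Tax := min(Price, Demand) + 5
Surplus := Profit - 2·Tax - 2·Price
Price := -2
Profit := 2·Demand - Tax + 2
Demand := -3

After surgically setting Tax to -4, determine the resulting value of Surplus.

do(Tax=-4) replaces the equation Tax := min(Price, Demand) + 5 with the constant Tax = -4.
Profit = 2·Demand - Tax + 2  [with Demand=-3, Tax=-4]  = 0
Surplus = Profit - 2·Tax - 2·Price  [with Profit=0, Tax=-4, Price=-2]  = 12

12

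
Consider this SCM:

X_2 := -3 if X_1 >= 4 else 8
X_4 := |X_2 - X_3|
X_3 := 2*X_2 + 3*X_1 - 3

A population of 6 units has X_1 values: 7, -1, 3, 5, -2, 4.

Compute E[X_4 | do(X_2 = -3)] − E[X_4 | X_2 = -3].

-1

Every unit gets X_2=-3 under the intervention. X_4 values become 15, 9, 3, 9, 12, 6; E[X_4|do(X_2=-3)] = 9.
Observing X_2=-3 restricts to units where X_2's equation naturally yields -3: X_1 ∈ {7, 5, 4}. In that subpopulation X_4 = 15, 9, 6, mean 10.
Difference = 9 − 10 = -1.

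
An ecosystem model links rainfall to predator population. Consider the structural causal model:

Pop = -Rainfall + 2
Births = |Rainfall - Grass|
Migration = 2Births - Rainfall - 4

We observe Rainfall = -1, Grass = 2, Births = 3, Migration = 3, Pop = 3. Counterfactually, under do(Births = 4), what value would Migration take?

The intervention breaks the incoming arrows to Births: Births = |Rainfall - Grass| no longer applies, and Births = 4.
Migration = 2Births - Rainfall - 4  [with Births=4, Rainfall=-1]  = 5

5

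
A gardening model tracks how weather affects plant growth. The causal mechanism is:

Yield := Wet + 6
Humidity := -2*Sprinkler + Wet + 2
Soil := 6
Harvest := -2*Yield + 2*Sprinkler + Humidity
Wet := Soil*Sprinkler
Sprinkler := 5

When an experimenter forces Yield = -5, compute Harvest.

42

The intervention breaks the incoming arrows to Yield: Yield := Wet + 6 no longer applies, and Yield = -5.
Wet = Soil*Sprinkler  [with Soil=6, Sprinkler=5]  = 30
Humidity = -2*Sprinkler + Wet + 2  [with Sprinkler=5, Wet=30]  = 22
Harvest = -2*Yield + 2*Sprinkler + Humidity  [with Yield=-5, Sprinkler=5, Humidity=22]  = 42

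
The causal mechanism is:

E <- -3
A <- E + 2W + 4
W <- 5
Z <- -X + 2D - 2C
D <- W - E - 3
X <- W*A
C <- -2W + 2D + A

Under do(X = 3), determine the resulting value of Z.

-15

Under do(X=3), the mechanism X <- W*A is discarded; X is fixed at 3.
A = E + 2W + 4  [with E=-3, W=5]  = 11
D = W - E - 3  [with W=5, E=-3]  = 5
C = -2W + 2D + A  [with W=5, D=5, A=11]  = 11
Z = -X + 2D - 2C  [with X=3, D=5, C=11]  = -15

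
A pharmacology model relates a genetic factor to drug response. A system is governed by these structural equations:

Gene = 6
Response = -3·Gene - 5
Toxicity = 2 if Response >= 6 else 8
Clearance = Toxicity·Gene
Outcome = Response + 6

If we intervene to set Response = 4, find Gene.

Under do(Response=4), the mechanism Response = -3·Gene - 5 is discarded; Response is fixed at 4.
Gene is not downstream of the intervention, so its value is determined by the original equations.

6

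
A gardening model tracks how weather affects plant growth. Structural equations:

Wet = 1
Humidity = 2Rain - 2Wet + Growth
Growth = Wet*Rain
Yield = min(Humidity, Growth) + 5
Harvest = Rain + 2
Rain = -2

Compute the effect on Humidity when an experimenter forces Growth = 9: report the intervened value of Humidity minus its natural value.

The intervention breaks the incoming arrows to Growth: Growth = Wet*Rain no longer applies, and Growth = 9.
Humidity = 2Rain - 2Wet + Growth  [with Rain=-2, Wet=1, Growth=9]  = 3
Without intervention: Growth = Wet*Rain  [with Wet=1, Rain=-2]  = -2; Humidity = 2Rain - 2Wet + Growth  [with Rain=-2, Wet=1, Growth=-2]  = -8.
Change = 3 − (-8) = 11.

11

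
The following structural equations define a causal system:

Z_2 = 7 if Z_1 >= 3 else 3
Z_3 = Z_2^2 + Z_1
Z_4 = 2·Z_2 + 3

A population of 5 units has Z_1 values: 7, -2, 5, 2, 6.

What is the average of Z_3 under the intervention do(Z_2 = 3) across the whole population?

The intervention sets Z_2=3 in all 5 units regardless of Z_1. Recomputing Z_3 per unit gives 16, 7, 14, 11, 15; average 12.6.

12.6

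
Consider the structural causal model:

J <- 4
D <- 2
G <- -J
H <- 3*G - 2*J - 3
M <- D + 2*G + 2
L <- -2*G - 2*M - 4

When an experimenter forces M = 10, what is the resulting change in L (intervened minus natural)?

The intervention breaks the incoming arrows to M: M <- D + 2*G + 2 no longer applies, and M = 10.
G = -J  [with J=4]  = -4
L = -2*G - 2*M - 4  [with G=-4, M=10]  = -16
Without intervention: G = -J  [with J=4]  = -4; M = D + 2*G + 2  [with D=2, G=-4]  = -4; L = -2*G - 2*M - 4  [with G=-4, M=-4]  = 12.
Change = -16 − 12 = -28.

-28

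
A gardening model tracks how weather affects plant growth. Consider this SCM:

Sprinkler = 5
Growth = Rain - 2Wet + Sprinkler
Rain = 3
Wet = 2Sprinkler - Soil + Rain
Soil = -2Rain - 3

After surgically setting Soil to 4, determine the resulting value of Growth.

do(Soil=4) replaces the equation Soil = -2Rain - 3 with the constant Soil = 4.
Wet = 2Sprinkler - Soil + Rain  [with Sprinkler=5, Soil=4, Rain=3]  = 9
Growth = Rain - 2Wet + Sprinkler  [with Rain=3, Wet=9, Sprinkler=5]  = -10

-10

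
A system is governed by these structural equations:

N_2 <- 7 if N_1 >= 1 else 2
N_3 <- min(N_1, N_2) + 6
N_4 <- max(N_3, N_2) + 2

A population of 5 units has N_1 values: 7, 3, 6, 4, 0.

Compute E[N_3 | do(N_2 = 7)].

The intervention sets N_2=7 in all 5 units regardless of N_1. Recomputing N_3 per unit gives 13, 9, 12, 10, 6; average 10.

10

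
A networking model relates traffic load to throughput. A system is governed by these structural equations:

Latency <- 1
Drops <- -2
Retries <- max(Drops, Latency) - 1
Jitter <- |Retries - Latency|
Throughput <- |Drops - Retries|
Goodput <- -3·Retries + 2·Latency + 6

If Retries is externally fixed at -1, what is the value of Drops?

Under do(Retries=-1), the mechanism Retries <- max(Drops, Latency) - 1 is discarded; Retries is fixed at -1.
Since Drops is not a descendant of the intervened variable, it is unaffected.

-2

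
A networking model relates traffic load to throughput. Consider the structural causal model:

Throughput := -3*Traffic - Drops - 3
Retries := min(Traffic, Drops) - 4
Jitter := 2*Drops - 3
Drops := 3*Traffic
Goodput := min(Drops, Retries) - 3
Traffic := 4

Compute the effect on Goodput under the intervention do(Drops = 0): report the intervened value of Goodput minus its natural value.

-4

Under do(Drops=0), the mechanism Drops := 3*Traffic is discarded; Drops is fixed at 0.
Retries = min(Traffic, Drops) - 4  [with Traffic=4, Drops=0]  = -4
Goodput = min(Drops, Retries) - 3  [with Drops=0, Retries=-4]  = -7
Without intervention: Drops = 3*Traffic  [with Traffic=4]  = 12; Retries = min(Traffic, Drops) - 4  [with Traffic=4, Drops=12]  = 0; Goodput = min(Drops, Retries) - 3  [with Drops=12, Retries=0]  = -3.
Change = -7 − (-3) = -4.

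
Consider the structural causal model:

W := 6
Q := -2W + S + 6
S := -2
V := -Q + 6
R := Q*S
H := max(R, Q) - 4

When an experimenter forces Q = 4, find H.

0

The intervention breaks the incoming arrows to Q: Q := -2W + S + 6 no longer applies, and Q = 4.
R = Q*S  [with Q=4, S=-2]  = -8
H = max(R, Q) - 4  [with R=-8, Q=4]  = 0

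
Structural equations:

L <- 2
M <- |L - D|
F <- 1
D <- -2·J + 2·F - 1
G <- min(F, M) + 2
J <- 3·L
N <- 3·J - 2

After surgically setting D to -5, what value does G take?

3

Under do(D=-5), the mechanism D <- -2·J + 2·F - 1 is discarded; D is fixed at -5.
M = |L - D|  [with L=2, D=-5]  = 7
G = min(F, M) + 2  [with F=1, M=7]  = 3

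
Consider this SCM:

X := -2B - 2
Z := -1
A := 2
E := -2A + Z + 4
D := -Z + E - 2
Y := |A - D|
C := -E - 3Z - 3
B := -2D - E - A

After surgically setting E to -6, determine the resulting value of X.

The intervention breaks the incoming arrows to E: E := -2A + Z + 4 no longer applies, and E = -6.
D = -Z + E - 2  [with Z=-1, E=-6]  = -7
B = -2D - E - A  [with D=-7, E=-6, A=2]  = 18
X = -2B - 2  [with B=18]  = -38

-38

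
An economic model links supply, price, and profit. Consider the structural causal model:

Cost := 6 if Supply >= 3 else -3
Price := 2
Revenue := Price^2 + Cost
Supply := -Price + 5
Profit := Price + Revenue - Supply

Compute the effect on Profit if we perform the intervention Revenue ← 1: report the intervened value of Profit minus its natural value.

-9

Intervening sets Revenue = 1 and removes its equation (Revenue := Price^2 + Cost).
Supply = -Price + 5  [with Price=2]  = 3
Profit = Price + Revenue - Supply  [with Price=2, Revenue=1, Supply=3]  = 0
Without intervention: Supply = -Price + 5  [with Price=2]  = 3; Cost = 6 if Supply >= 3 else -3  [with Supply=3]  = 6; Revenue = Price^2 + Cost  [with Price=2, Cost=6]  = 10; Profit = Price + Revenue - Supply  [with Price=2, Revenue=10, Supply=3]  = 9.
Change = 0 − 9 = -9.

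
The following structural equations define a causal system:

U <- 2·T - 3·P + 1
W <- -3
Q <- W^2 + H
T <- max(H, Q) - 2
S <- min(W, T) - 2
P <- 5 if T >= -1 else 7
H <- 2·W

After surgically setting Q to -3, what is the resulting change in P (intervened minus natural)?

2

do(Q=-3) replaces the equation Q <- W^2 + H with the constant Q = -3.
H = 2·W  [with W=-3]  = -6
T = max(H, Q) - 2  [with H=-6, Q=-3]  = -5
P = 5 if T >= -1 else 7  [with T=-5]  = 7
Without intervention: H = 2·W  [with W=-3]  = -6; Q = W^2 + H  [with W=-3, H=-6]  = 3; T = max(H, Q) - 2  [with H=-6, Q=3]  = 1; P = 5 if T >= -1 else 7  [with T=1]  = 5.
Change = 7 − 5 = 2.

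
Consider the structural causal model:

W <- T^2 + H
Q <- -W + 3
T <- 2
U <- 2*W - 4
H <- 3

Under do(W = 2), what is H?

Under do(W=2), the mechanism W <- T^2 + H is discarded; W is fixed at 2.
Since H is not a descendant of the intervened variable, it is unaffected.

3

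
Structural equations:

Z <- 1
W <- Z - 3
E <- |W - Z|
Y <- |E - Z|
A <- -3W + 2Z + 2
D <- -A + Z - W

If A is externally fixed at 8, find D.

The intervention breaks the incoming arrows to A: A <- -3W + 2Z + 2 no longer applies, and A = 8.
W = Z - 3  [with Z=1]  = -2
D = -A + Z - W  [with A=8, Z=1, W=-2]  = -5

-5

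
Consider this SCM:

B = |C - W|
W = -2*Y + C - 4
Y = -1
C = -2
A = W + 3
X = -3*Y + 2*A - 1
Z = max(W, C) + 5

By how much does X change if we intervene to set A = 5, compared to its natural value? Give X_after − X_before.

12

The intervention breaks the incoming arrows to A: A = W + 3 no longer applies, and A = 5.
X = -3*Y + 2*A - 1  [with Y=-1, A=5]  = 12
Without intervention: W = -2*Y + C - 4  [with Y=-1, C=-2]  = -4; A = W + 3  [with W=-4]  = -1; X = -3*Y + 2*A - 1  [with Y=-1, A=-1]  = 0.
Change = 12 − 0 = 12.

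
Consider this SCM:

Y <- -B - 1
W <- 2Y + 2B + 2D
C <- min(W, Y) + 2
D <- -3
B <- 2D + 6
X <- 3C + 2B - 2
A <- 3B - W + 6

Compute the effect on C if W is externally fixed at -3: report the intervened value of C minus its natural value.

5

Under do(W=-3), the mechanism W <- 2Y + 2B + 2D is discarded; W is fixed at -3.
B = 2D + 6  [with D=-3]  = 0
Y = -B - 1  [with B=0]  = -1
C = min(W, Y) + 2  [with W=-3, Y=-1]  = -1
Without intervention: B = 2D + 6  [with D=-3]  = 0; Y = -B - 1  [with B=0]  = -1; W = 2Y + 2B + 2D  [with Y=-1, B=0, D=-3]  = -8; C = min(W, Y) + 2  [with W=-8, Y=-1]  = -6.
Change = -1 − (-6) = 5.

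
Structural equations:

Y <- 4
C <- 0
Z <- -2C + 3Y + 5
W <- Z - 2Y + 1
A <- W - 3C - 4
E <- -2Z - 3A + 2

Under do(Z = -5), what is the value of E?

The intervention breaks the incoming arrows to Z: Z <- -2C + 3Y + 5 no longer applies, and Z = -5.
W = Z - 2Y + 1  [with Z=-5, Y=4]  = -12
A = W - 3C - 4  [with W=-12, C=0]  = -16
E = -2Z - 3A + 2  [with Z=-5, A=-16]  = 60

60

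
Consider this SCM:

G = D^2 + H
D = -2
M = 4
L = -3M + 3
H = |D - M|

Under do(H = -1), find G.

3

The intervention breaks the incoming arrows to H: H = |D - M| no longer applies, and H = -1.
G = D^2 + H  [with D=-2, H=-1]  = 3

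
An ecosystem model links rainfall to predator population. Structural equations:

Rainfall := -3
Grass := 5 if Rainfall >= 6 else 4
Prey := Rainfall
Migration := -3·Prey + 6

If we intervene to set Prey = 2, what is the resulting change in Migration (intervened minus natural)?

-15

The intervention breaks the incoming arrows to Prey: Prey := Rainfall no longer applies, and Prey = 2.
Migration = -3·Prey + 6  [with Prey=2]  = 0
Without intervention: Prey = Rainfall  [with Rainfall=-3]  = -3; Migration = -3·Prey + 6  [with Prey=-3]  = 15.
Change = 0 − 15 = -15.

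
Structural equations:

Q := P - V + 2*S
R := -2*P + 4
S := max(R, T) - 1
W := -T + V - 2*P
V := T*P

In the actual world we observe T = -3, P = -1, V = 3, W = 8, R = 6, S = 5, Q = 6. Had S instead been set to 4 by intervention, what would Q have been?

4

Intervening sets S = 4 and removes its equation (S := max(R, T) - 1).
V = T*P  [with T=-3, P=-1]  = 3
Q = P - V + 2*S  [with P=-1, V=3, S=4]  = 4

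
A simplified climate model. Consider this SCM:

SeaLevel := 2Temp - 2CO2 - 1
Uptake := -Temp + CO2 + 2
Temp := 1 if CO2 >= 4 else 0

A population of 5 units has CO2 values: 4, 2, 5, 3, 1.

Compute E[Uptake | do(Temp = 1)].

Under do(Temp=1), Temp's equation is replaced by Temp=1 for every unit. Per-unit Uptake: 5, 3, 6, 4, 2. Mean = 4.

4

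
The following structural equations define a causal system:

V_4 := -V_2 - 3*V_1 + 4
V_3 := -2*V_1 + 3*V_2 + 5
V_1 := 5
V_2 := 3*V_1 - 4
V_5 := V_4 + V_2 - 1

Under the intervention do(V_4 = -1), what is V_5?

9

Intervening sets V_4 = -1 and removes its equation (V_4 := -V_2 - 3*V_1 + 4).
V_2 = 3*V_1 - 4  [with V_1=5]  = 11
V_5 = V_4 + V_2 - 1  [with V_4=-1, V_2=11]  = 9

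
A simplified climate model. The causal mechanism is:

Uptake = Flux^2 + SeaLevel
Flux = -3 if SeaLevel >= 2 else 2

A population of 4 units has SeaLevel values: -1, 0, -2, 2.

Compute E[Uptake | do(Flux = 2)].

3.75

do(Flux=2) breaks Flux's dependence on SeaLevel. With Flux=2 fixed, Uptake across the units is 3, 4, 2, 6, mean 3.75.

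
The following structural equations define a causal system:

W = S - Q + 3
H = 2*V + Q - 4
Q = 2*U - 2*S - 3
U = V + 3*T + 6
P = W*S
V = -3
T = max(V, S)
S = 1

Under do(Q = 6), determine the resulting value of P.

do(Q=6) replaces the equation Q = 2*U - 2*S - 3 with the constant Q = 6.
W = S - Q + 3  [with S=1, Q=6]  = -2
P = W*S  [with W=-2, S=1]  = -2

-2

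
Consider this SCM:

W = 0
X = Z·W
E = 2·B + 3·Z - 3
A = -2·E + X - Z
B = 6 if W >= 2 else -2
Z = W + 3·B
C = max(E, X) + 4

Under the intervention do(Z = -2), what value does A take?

The intervention breaks the incoming arrows to Z: Z = W + 3·B no longer applies, and Z = -2.
B = 6 if W >= 2 else -2  [with W=0]  = -2
E = 2·B + 3·Z - 3  [with B=-2, Z=-2]  = -13
X = Z·W  [with Z=-2, W=0]  = 0
A = -2·E + X - Z  [with E=-13, X=0, Z=-2]  = 28

28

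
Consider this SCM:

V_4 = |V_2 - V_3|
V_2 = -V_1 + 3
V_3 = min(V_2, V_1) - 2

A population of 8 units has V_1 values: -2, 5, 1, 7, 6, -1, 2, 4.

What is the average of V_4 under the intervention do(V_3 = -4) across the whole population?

Under do(V_3=-4), V_3's equation is replaced by V_3=-4 for every unit. Per-unit V_4: 9, 2, 6, 0, 1, 8, 5, 3. Mean = 4.25.

4.25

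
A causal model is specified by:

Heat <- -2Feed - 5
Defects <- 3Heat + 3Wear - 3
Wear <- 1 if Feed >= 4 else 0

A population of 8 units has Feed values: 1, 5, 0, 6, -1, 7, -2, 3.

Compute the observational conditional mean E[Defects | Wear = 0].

E[Defects|Wear=0] averages over only the 5 units with Wear=0 (Feed = 1, 0, -1, -2, 3): Defects = -24, -18, -12, -6, -36, mean -19.2.

-19.2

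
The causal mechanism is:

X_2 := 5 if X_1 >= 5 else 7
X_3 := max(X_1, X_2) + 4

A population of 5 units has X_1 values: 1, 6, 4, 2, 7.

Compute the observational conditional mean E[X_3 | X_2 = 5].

10.5

E[X_3|X_2=5] averages over only the 2 units with X_2=5 (X_1 = 6, 7): X_3 = 10, 11, mean 10.5.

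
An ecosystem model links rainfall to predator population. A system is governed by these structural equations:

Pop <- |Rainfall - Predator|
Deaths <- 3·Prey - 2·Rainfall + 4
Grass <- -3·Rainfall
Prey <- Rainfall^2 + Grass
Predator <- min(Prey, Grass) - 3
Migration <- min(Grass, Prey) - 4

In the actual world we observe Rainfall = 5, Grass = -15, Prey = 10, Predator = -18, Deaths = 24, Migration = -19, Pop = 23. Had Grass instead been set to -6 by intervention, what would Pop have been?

14

Under do(Grass=-6), the mechanism Grass <- -3·Rainfall is discarded; Grass is fixed at -6.
Prey = Rainfall^2 + Grass  [with Rainfall=5, Grass=-6]  = 19
Predator = min(Prey, Grass) - 3  [with Prey=19, Grass=-6]  = -9
Pop = |Rainfall - Predator|  [with Rainfall=5, Predator=-9]  = 14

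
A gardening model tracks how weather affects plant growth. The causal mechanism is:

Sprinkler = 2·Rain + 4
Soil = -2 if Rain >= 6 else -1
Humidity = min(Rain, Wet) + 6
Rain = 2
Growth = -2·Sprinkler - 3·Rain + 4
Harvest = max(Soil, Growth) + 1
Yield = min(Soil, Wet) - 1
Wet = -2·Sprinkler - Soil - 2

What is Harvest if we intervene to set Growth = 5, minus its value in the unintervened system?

do(Growth=5) replaces the equation Growth = -2·Sprinkler - 3·Rain + 4 with the constant Growth = 5.
Soil = -2 if Rain >= 6 else -1  [with Rain=2]  = -1
Harvest = max(Soil, Growth) + 1  [with Soil=-1, Growth=5]  = 6
Without intervention: Sprinkler = 2·Rain + 4  [with Rain=2]  = 8; Soil = -2 if Rain >= 6 else -1  [with Rain=2]  = -1; Growth = -2·Sprinkler - 3·Rain + 4  [with Sprinkler=8, Rain=2]  = -18; Harvest = max(Soil, Growth) + 1  [with Soil=-1, Growth=-18]  = 0.
Change = 6 − 0 = 6.

6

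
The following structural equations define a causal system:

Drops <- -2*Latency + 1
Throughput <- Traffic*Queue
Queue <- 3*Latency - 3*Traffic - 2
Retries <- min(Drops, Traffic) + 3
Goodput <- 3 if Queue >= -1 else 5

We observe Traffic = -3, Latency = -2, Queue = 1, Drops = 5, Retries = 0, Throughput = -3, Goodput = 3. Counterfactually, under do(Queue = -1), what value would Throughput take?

The intervention breaks the incoming arrows to Queue: Queue <- 3*Latency - 3*Traffic - 2 no longer applies, and Queue = -1.
Throughput = Traffic*Queue  [with Traffic=-3, Queue=-1]  = 3

3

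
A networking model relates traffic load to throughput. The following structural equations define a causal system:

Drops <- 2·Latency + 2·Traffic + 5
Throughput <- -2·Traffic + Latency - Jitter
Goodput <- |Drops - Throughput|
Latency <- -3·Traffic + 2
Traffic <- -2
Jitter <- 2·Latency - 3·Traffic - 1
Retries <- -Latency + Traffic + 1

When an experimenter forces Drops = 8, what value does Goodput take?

17

The intervention breaks the incoming arrows to Drops: Drops <- 2·Latency + 2·Traffic + 5 no longer applies, and Drops = 8.
Latency = -3·Traffic + 2  [with Traffic=-2]  = 8
Jitter = 2·Latency - 3·Traffic - 1  [with Latency=8, Traffic=-2]  = 21
Throughput = -2·Traffic + Latency - Jitter  [with Traffic=-2, Latency=8, Jitter=21]  = -9
Goodput = |Drops - Throughput|  [with Drops=8, Throughput=-9]  = 17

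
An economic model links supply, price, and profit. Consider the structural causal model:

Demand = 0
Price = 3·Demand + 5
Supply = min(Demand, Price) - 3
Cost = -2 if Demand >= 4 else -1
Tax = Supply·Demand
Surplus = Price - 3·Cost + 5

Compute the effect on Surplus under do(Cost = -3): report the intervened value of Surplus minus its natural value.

6

Under do(Cost=-3), the mechanism Cost = -2 if Demand >= 4 else -1 is discarded; Cost is fixed at -3.
Price = 3·Demand + 5  [with Demand=0]  = 5
Surplus = Price - 3·Cost + 5  [with Price=5, Cost=-3]  = 19
Without intervention: Price = 3·Demand + 5  [with Demand=0]  = 5; Cost = -2 if Demand >= 4 else -1  [with Demand=0]  = -1; Surplus = Price - 3·Cost + 5  [with Price=5, Cost=-1]  = 13.
Change = 19 − 13 = 6.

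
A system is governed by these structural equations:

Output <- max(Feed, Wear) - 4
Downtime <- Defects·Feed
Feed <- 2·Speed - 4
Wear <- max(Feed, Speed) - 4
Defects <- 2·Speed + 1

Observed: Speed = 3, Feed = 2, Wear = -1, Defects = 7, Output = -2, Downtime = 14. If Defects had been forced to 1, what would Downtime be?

Under do(Defects=1), the mechanism Defects <- 2·Speed + 1 is discarded; Defects is fixed at 1.
Feed = 2·Speed - 4  [with Speed=3]  = 2
Downtime = Defects·Feed  [with Defects=1, Feed=2]  = 2

2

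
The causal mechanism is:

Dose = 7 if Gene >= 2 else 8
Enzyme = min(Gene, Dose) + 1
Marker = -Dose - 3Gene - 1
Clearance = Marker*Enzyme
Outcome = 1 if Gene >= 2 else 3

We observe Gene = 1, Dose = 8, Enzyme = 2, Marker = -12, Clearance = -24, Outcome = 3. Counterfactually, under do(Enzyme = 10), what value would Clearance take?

-120

do(Enzyme=10) replaces the equation Enzyme = min(Gene, Dose) + 1 with the constant Enzyme = 10.
Dose = 7 if Gene >= 2 else 8  [with Gene=1]  = 8
Marker = -Dose - 3Gene - 1  [with Dose=8, Gene=1]  = -12
Clearance = Marker*Enzyme  [with Marker=-12, Enzyme=10]  = -120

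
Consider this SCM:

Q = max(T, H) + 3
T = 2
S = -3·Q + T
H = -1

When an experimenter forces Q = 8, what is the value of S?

-22

The intervention breaks the incoming arrows to Q: Q = max(T, H) + 3 no longer applies, and Q = 8.
S = -3·Q + T  [with Q=8, T=2]  = -22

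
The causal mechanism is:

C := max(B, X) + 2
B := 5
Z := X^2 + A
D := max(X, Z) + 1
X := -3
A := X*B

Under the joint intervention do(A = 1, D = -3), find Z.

The joint intervention fixes A = 1, D = -3, removing each variable's own equation.
Z = X^2 + A  [with X=-3, A=1]  = 10

10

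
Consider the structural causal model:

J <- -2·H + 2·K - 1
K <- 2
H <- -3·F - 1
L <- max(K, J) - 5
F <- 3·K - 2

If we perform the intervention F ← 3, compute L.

18

do(F=3) replaces the equation F <- 3·K - 2 with the constant F = 3.
H = -3·F - 1  [with F=3]  = -10
J = -2·H + 2·K - 1  [with H=-10, K=2]  = 23
L = max(K, J) - 5  [with K=2, J=23]  = 18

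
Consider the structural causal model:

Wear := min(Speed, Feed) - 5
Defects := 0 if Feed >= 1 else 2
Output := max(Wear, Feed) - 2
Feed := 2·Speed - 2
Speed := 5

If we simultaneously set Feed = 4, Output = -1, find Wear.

-1

Under do(Feed = 4, Output = -1), each intervened variable's structural equation is replaced by its fixed value.
Wear = min(Speed, Feed) - 5  [with Speed=5, Feed=4]  = -1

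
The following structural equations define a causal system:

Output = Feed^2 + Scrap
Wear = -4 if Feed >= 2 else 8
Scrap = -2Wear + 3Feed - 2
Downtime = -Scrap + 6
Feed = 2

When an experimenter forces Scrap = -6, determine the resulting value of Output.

The intervention breaks the incoming arrows to Scrap: Scrap = -2Wear + 3Feed - 2 no longer applies, and Scrap = -6.
Output = Feed^2 + Scrap  [with Feed=2, Scrap=-6]  = -2

-2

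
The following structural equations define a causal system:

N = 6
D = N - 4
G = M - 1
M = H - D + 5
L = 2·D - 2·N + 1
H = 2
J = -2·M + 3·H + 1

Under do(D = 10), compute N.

Under do(D=10), the mechanism D = N - 4 is discarded; D is fixed at 10.
Since N is not a descendant of the intervened variable, it is unaffected.

6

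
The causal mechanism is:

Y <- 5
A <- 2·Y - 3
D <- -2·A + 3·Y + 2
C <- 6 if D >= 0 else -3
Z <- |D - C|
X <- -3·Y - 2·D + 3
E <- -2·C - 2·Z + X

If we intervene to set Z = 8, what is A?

7

Under do(Z=8), the mechanism Z <- |D - C| is discarded; Z is fixed at 8.
No directed path runs from Z to A, so A keeps its natural value.
A = 2·Y - 3  [with Y=5]  = 7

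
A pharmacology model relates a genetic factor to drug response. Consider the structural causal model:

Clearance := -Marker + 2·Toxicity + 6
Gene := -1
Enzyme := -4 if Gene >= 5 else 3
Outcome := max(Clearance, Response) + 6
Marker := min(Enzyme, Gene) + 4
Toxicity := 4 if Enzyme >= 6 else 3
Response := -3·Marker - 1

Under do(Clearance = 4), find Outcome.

10

Intervening sets Clearance = 4 and removes its equation (Clearance := -Marker + 2·Toxicity + 6).
Enzyme = -4 if Gene >= 5 else 3  [with Gene=-1]  = 3
Marker = min(Enzyme, Gene) + 4  [with Enzyme=3, Gene=-1]  = 3
Response = -3·Marker - 1  [with Marker=3]  = -10
Outcome = max(Clearance, Response) + 6  [with Clearance=4, Response=-10]  = 10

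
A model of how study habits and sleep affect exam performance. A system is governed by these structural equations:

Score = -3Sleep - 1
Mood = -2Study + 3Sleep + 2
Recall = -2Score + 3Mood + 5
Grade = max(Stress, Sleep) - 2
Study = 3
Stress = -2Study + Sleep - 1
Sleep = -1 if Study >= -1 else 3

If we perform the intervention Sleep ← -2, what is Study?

3

Under do(Sleep=-2), the mechanism Sleep = -1 if Study >= -1 else 3 is discarded; Sleep is fixed at -2.
Study is not downstream of the intervention, so its value is determined by the original equations.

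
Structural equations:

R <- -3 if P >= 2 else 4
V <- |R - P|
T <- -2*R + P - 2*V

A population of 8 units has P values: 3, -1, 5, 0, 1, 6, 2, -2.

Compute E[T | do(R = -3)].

-1.75

do(R=-3) breaks R's dependence on P. With R=-3 fixed, T across the units is -3, 1, -5, 0, -1, -6, -2, 2, mean -1.75.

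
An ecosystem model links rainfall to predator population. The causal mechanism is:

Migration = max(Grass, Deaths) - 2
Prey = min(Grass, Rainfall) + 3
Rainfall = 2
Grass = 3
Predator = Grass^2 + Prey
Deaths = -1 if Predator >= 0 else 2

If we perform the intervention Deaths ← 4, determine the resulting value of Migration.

2

The intervention breaks the incoming arrows to Deaths: Deaths = -1 if Predator >= 0 else 2 no longer applies, and Deaths = 4.
Migration = max(Grass, Deaths) - 2  [with Grass=3, Deaths=4]  = 2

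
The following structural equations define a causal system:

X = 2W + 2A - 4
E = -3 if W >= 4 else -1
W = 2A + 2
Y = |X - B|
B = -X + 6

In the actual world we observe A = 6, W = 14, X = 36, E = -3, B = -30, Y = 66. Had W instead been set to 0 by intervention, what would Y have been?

Under do(W=0), the mechanism W = 2A + 2 is discarded; W is fixed at 0.
X = 2W + 2A - 4  [with W=0, A=6]  = 8
B = -X + 6  [with X=8]  = -2
Y = |X - B|  [with X=8, B=-2]  = 10

10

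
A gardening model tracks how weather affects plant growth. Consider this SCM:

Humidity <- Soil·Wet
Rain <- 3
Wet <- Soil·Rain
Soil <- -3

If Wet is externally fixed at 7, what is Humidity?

-21

The intervention breaks the incoming arrows to Wet: Wet <- Soil·Rain no longer applies, and Wet = 7.
Humidity = Soil·Wet  [with Soil=-3, Wet=7]  = -21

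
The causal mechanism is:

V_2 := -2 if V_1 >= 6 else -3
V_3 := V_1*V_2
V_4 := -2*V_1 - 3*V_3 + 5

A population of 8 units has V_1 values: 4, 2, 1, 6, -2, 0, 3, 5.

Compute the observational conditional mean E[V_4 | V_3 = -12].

Conditioning on V_3=-12 selects the 2 unit(s) with V_1 ∈ {4, 6}. Their V_4 values: 33, 29. Mean = 31.

31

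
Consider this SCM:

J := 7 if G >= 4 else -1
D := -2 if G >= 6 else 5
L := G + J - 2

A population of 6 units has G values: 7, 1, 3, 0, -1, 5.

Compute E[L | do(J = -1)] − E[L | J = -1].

Every unit gets J=-1 under the intervention. L values become 4, -2, 0, -3, -4, 2; E[L|do(J=-1)] = -0.5.
E[L|J=-1] averages over only the 4 units with J=-1 (G = 1, 3, 0, -1): L = -2, 0, -3, -4, mean -2.25.
Difference = -0.5 − (-2.25) = 1.75.

1.75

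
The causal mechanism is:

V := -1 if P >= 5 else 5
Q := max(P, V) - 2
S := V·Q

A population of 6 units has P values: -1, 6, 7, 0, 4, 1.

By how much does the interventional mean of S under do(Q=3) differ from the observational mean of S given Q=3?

Under do(Q=3), Q's equation is replaced by Q=3 for every unit. Per-unit S: 15, -3, -3, 15, 15, 15. Mean = 9.
Observing Q=3 restricts to units where Q's equation naturally yields 3: P ∈ {-1, 0, 4, 1}. In that subpopulation S = 15, 15, 15, 15, mean 15.
Difference = 9 − 15 = -6.

-6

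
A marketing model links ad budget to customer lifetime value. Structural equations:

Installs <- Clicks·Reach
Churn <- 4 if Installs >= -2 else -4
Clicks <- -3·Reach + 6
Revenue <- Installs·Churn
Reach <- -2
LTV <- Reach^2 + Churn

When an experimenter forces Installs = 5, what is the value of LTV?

8

The intervention breaks the incoming arrows to Installs: Installs <- Clicks·Reach no longer applies, and Installs = 5.
Churn = 4 if Installs >= -2 else -4  [with Installs=5]  = 4
LTV = Reach^2 + Churn  [with Reach=-2, Churn=4]  = 8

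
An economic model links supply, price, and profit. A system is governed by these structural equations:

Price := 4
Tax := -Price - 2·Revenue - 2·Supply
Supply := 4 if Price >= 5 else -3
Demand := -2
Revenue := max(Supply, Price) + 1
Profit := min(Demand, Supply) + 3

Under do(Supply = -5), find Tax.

-4

do(Supply=-5) replaces the equation Supply := 4 if Price >= 5 else -3 with the constant Supply = -5.
Revenue = max(Supply, Price) + 1  [with Supply=-5, Price=4]  = 5
Tax = -Price - 2·Revenue - 2·Supply  [with Price=4, Revenue=5, Supply=-5]  = -4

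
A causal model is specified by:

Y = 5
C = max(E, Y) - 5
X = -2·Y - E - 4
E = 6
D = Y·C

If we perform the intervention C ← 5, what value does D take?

The intervention breaks the incoming arrows to C: C = max(E, Y) - 5 no longer applies, and C = 5.
D = Y·C  [with Y=5, C=5]  = 25

25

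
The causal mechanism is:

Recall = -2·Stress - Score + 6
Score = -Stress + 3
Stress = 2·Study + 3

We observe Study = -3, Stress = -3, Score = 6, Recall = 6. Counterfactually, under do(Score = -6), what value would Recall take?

18

The intervention breaks the incoming arrows to Score: Score = -Stress + 3 no longer applies, and Score = -6.
Stress = 2·Study + 3  [with Study=-3]  = -3
Recall = -2·Stress - Score + 6  [with Stress=-3, Score=-6]  = 18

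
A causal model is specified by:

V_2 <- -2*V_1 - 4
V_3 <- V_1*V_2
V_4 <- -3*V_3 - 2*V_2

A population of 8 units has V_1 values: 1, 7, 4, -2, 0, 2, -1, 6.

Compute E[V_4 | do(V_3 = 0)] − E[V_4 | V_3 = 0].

12.5

do(V_3=0) breaks V_3's dependence on V_1. With V_3=0 fixed, V_4 across the units is 12, 36, 24, 0, 8, 16, 4, 32, mean 16.5.
Conditioning on V_3=0 selects the 2 unit(s) with V_1 ∈ {-2, 0}. Their V_4 values: 0, 8. Mean = 4.
Difference = 16.5 − 4 = 12.5.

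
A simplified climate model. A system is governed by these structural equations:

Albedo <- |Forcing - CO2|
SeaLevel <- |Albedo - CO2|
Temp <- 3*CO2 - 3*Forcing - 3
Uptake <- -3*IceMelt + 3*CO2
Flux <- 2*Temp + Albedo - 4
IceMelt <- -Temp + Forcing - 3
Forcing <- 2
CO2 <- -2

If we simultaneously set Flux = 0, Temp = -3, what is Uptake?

Setting Flux = 0, Temp = -3 by intervention discards those variables' equations.
IceMelt = -Temp + Forcing - 3  [with Temp=-3, Forcing=2]  = 2
Uptake = -3*IceMelt + 3*CO2  [with IceMelt=2, CO2=-2]  = -12

-12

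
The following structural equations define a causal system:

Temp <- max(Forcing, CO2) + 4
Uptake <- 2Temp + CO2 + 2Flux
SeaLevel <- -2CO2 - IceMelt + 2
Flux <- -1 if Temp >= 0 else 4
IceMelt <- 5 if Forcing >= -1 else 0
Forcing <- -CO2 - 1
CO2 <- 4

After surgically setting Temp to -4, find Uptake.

The intervention breaks the incoming arrows to Temp: Temp <- max(Forcing, CO2) + 4 no longer applies, and Temp = -4.
Flux = -1 if Temp >= 0 else 4  [with Temp=-4]  = 4
Uptake = 2Temp + CO2 + 2Flux  [with Temp=-4, CO2=4, Flux=4]  = 4

4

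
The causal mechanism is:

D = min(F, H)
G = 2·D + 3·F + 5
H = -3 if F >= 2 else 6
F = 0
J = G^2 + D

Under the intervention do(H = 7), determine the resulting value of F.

0

Under do(H=7), the mechanism H = -3 if F >= 2 else 6 is discarded; H is fixed at 7.
F is not downstream of the intervention, so its value is determined by the original equations.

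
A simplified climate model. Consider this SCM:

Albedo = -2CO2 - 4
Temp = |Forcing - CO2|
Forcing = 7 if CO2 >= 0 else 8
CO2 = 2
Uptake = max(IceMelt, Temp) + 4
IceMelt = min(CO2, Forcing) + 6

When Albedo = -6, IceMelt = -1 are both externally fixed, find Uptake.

Setting Albedo = -6, IceMelt = -1 by intervention discards those variables' equations.
Forcing = 7 if CO2 >= 0 else 8  [with CO2=2]  = 7
Temp = |Forcing - CO2|  [with Forcing=7, CO2=2]  = 5
Uptake = max(IceMelt, Temp) + 4  [with IceMelt=-1, Temp=5]  = 9

9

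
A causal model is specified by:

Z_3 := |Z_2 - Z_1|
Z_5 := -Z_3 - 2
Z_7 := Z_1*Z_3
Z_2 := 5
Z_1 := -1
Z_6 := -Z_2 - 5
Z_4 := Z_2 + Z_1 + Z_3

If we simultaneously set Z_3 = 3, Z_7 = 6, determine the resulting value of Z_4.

The joint intervention fixes Z_3 = 3, Z_7 = 6, removing each variable's own equation.
Z_4 = Z_2 + Z_1 + Z_3  [with Z_2=5, Z_1=-1, Z_3=3]  = 7

7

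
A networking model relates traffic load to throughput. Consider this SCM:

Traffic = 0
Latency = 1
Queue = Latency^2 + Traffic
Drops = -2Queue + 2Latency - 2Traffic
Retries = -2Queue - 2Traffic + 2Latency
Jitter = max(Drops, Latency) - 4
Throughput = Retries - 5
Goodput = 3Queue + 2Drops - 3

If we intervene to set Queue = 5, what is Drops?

The intervention breaks the incoming arrows to Queue: Queue = Latency^2 + Traffic no longer applies, and Queue = 5.
Drops = -2Queue + 2Latency - 2Traffic  [with Queue=5, Latency=1, Traffic=0]  = -8

-8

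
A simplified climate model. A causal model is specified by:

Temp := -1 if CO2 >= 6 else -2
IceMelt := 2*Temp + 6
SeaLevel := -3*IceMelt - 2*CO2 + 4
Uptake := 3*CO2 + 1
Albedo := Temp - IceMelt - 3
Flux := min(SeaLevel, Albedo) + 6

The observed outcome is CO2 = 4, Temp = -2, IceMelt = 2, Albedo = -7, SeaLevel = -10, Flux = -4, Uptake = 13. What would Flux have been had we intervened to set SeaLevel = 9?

-1

The intervention breaks the incoming arrows to SeaLevel: SeaLevel := -3*IceMelt - 2*CO2 + 4 no longer applies, and SeaLevel = 9.
Temp = -1 if CO2 >= 6 else -2  [with CO2=4]  = -2
IceMelt = 2*Temp + 6  [with Temp=-2]  = 2
Albedo = Temp - IceMelt - 3  [with Temp=-2, IceMelt=2]  = -7
Flux = min(SeaLevel, Albedo) + 6  [with SeaLevel=9, Albedo=-7]  = -1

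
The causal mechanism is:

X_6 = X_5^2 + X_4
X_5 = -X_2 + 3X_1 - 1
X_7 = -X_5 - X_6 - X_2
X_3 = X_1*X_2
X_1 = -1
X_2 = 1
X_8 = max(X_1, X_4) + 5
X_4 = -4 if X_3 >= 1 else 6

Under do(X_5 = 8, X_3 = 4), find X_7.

The joint intervention fixes X_5 = 8, X_3 = 4, removing each variable's own equation.
X_4 = -4 if X_3 >= 1 else 6  [with X_3=4]  = -4
X_6 = X_5^2 + X_4  [with X_5=8, X_4=-4]  = 60
X_7 = -X_5 - X_6 - X_2  [with X_5=8, X_6=60, X_2=1]  = -69

-69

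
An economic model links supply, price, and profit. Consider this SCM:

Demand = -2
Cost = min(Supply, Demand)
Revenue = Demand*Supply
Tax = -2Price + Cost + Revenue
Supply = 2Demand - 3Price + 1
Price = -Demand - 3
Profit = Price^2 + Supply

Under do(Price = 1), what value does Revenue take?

do(Price=1) replaces the equation Price = -Demand - 3 with the constant Price = 1.
Supply = 2Demand - 3Price + 1  [with Demand=-2, Price=1]  = -6
Revenue = Demand*Supply  [with Demand=-2, Supply=-6]  = 12

12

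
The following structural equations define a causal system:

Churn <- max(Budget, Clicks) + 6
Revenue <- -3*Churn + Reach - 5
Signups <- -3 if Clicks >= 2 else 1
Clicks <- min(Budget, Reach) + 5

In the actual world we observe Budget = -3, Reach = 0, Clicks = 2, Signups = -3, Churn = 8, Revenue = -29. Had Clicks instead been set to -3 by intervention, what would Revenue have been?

The intervention breaks the incoming arrows to Clicks: Clicks <- min(Budget, Reach) + 5 no longer applies, and Clicks = -3.
Churn = max(Budget, Clicks) + 6  [with Budget=-3, Clicks=-3]  = 3
Revenue = -3*Churn + Reach - 5  [with Churn=3, Reach=0]  = -14

-14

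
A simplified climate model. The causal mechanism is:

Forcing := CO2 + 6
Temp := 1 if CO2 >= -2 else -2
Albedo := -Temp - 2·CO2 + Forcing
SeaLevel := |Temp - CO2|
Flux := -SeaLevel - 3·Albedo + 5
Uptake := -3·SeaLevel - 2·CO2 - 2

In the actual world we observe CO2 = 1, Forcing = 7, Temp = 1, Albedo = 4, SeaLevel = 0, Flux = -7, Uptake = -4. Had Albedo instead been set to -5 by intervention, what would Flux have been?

20

Under do(Albedo=-5), the mechanism Albedo := -Temp - 2·CO2 + Forcing is discarded; Albedo is fixed at -5.
Temp = 1 if CO2 >= -2 else -2  [with CO2=1]  = 1
SeaLevel = |Temp - CO2|  [with Temp=1, CO2=1]  = 0
Flux = -SeaLevel - 3·Albedo + 5  [with SeaLevel=0, Albedo=-5]  = 20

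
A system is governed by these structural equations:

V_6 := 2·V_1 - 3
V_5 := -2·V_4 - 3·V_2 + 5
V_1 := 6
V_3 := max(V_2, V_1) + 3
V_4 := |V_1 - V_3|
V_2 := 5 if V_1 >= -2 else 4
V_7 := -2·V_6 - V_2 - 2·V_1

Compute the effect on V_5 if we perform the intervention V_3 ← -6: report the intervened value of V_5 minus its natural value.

do(V_3=-6) replaces the equation V_3 := max(V_2, V_1) + 3 with the constant V_3 = -6.
V_2 = 5 if V_1 >= -2 else 4  [with V_1=6]  = 5
V_4 = |V_1 - V_3|  [with V_1=6, V_3=-6]  = 12
V_5 = -2·V_4 - 3·V_2 + 5  [with V_4=12, V_2=5]  = -34
Without intervention: V_2 = 5 if V_1 >= -2 else 4  [with V_1=6]  = 5; V_3 = max(V_2, V_1) + 3  [with V_2=5, V_1=6]  = 9; V_4 = |V_1 - V_3|  [with V_1=6, V_3=9]  = 3; V_5 = -2·V_4 - 3·V_2 + 5  [with V_4=3, V_2=5]  = -16.
Change = -34 − (-16) = -18.

-18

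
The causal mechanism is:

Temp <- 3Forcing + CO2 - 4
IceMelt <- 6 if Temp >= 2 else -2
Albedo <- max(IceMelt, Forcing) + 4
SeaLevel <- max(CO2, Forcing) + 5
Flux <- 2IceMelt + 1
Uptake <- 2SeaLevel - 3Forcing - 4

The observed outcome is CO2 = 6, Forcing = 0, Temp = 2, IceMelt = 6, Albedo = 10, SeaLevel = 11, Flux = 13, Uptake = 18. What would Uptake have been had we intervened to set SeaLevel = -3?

Intervening sets SeaLevel = -3 and removes its equation (SeaLevel <- max(CO2, Forcing) + 5).
Uptake = 2SeaLevel - 3Forcing - 4  [with SeaLevel=-3, Forcing=0]  = -10

-10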